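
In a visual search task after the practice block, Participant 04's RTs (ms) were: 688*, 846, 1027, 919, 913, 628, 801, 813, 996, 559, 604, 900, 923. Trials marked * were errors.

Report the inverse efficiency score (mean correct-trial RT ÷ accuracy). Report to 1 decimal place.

Correct trials (n=12): 846, 1027, 919, 913, 628, 801, 813, 996, 559, 604, 900, 923
Mean correct RT = 9929/12 = 827.4167 ms
Proportion correct = 12/13
IES = 827.4167 / (12/13) = 896.368 ms

896.4 ms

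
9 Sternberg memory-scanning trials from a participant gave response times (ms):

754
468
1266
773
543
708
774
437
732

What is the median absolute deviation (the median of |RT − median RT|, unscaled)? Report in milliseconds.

42 ms

Sorted: 437, 468, 543, 708, 732, 754, 773, 774, 1266 → median = 732
|x − 732|: 22, 264, 534, 41, 189, 24, 42, 295, 0
Sorted deviations: 0, 22, 24, 41, 42, 189, 264, 295, 534 → MAD = 42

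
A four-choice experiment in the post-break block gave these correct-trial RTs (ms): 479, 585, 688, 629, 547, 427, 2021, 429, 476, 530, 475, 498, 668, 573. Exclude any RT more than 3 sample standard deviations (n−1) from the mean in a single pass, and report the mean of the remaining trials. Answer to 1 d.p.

538.8 ms

n = 14, ΣRT = 9025, M = 644.643
Σ(x−M)² = 2128427.21; s = √(2128427.21/13) = 404.630
Cutoffs: 644.643 ± 3·404.630 → [-569.2, 1858.5]
Outside: 2021 → excluded.
Retained (n=13): Σ = 7004, mean = 7004/13 = 538.769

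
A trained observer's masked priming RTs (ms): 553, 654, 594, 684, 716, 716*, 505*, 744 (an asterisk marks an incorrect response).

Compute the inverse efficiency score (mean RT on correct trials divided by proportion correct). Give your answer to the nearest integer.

Correct trials (n=6): 553, 654, 594, 684, 716, 744
Mean correct RT = 3945/6 = 657.5000 ms
Proportion correct = 6/8
IES = 657.5000 / (6/8) = 876.667 ms

877 ms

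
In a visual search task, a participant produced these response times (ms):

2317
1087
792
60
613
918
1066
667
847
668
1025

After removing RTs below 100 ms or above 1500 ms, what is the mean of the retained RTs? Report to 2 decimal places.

Excluded: 60, 2317
Retained (n=9): Σ = 7683
Mean = 7683/9 = 853.6667

853.67 ms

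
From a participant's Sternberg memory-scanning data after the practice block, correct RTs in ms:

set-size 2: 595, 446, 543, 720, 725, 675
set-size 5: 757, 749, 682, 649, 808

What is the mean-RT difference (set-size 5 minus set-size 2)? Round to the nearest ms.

112 ms

M(set-size 2) = 3704/6 = 617.333
M(set-size 5) = 3645/5 = 729.000
Difference = 729.000 − 617.333 = 111.667 ms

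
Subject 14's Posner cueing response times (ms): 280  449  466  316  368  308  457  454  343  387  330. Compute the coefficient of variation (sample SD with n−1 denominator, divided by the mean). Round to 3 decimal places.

0.181

n = 11, Σ = 4158, M = 378.0000
Σ(x−M)² = 46860.000; s = √(46860.000/10) = 68.4544
CV = 68.4544 / 378.0000 = 0.18110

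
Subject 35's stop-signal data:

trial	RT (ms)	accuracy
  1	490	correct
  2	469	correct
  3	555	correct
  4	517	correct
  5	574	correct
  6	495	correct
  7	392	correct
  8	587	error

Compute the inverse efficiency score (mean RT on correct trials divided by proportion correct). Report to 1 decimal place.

570.1 ms

Correct trials (n=7): 490, 469, 555, 517, 574, 495, 392
Mean correct RT = 3492/7 = 498.8571 ms
Proportion correct = 7/8
IES = 498.8571 / (7/8) = 570.122 ms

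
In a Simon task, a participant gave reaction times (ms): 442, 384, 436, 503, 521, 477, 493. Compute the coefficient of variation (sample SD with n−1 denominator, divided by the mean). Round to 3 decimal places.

n = 7, Σ = 3256, M = 465.1429
Σ(x−M)² = 13438.857; s = √(13438.857/6) = 47.3266
CV = 47.3266 / 465.1429 = 0.10175

0.102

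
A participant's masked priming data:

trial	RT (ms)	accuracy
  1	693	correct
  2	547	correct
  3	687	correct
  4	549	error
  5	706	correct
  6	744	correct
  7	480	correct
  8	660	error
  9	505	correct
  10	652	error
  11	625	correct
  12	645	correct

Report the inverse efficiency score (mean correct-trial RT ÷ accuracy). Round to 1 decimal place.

834.4 ms

Correct trials (n=9): 693, 547, 687, 706, 744, 480, 505, 625, 645
Mean correct RT = 5632/9 = 625.7778 ms
Proportion correct = 9/12
IES = 625.7778 / (9/12) = 834.370 ms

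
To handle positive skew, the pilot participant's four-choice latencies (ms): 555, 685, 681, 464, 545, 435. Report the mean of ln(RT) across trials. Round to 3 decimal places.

ln(RT): 6.3190, 6.5294, 6.5236, 6.1399, 6.3008, 6.0753
Σ ln(RT) = 37.8880
Mean = 37.8880/6 = 6.31466

6.315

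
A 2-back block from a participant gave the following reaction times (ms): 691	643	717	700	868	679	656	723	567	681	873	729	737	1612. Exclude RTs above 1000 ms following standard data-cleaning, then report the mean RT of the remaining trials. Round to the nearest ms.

Excluded: 1612
Retained (n=13): Σ = 9264
Mean = 9264/13 = 712.6154

713 ms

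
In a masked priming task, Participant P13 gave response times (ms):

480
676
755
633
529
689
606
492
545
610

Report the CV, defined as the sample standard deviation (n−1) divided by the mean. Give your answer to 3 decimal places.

0.150

n = 10, Σ = 6015, M = 601.5000
Σ(x−M)² = 73054.500; s = √(73054.500/9) = 90.0953
CV = 90.0953 / 601.5000 = 0.14978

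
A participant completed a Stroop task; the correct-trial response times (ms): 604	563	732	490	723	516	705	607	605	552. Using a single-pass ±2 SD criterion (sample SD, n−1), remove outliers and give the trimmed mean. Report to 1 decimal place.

609.7 ms

n = 10, ΣRT = 6097, M = 609.700
Σ(x−M)² = 65556.10; s = √(65556.10/9) = 85.346
Cutoffs: 609.700 ± 2·85.346 → [439.0, 780.4]
No RTs fall outside the cutoffs; all 10 retained. Mean = 6097/10 = 609.700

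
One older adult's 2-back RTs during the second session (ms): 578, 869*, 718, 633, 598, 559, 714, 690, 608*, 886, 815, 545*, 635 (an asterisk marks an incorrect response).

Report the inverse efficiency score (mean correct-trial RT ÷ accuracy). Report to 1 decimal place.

Correct trials (n=10): 578, 718, 633, 598, 559, 714, 690, 886, 815, 635
Mean correct RT = 6826/10 = 682.6000 ms
Proportion correct = 10/13
IES = 682.6000 / (10/13) = 887.380 ms

887.4 ms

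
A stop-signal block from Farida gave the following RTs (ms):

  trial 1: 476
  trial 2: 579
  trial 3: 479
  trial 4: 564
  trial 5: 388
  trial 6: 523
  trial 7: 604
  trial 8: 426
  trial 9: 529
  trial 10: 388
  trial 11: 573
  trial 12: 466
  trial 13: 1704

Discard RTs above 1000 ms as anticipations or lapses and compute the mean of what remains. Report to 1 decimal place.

Excluded: 1704
Retained (n=12): Σ = 5995
Mean = 5995/12 = 499.5833

499.6 ms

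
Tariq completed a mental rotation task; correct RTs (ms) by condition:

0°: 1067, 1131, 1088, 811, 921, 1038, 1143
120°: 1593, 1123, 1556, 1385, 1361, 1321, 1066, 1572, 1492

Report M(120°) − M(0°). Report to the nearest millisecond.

M(0°) = 7199/7 = 1028.429
M(120°) = 12469/9 = 1385.444
Difference = 1385.444 − 1028.429 = 357.016 ms

357 ms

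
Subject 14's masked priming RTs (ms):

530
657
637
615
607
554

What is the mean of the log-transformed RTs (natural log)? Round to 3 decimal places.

6.394

ln(RT): 6.2729, 6.4877, 6.4568, 6.4216, 6.4085, 6.3172
Σ ln(RT) = 38.3646
Mean = 38.3646/6 = 6.39411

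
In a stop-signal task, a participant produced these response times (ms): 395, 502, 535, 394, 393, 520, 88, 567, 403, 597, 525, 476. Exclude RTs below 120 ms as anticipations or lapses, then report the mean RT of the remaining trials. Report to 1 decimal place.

Excluded: 88
Retained (n=11): Σ = 5307
Mean = 5307/11 = 482.4545

482.5 ms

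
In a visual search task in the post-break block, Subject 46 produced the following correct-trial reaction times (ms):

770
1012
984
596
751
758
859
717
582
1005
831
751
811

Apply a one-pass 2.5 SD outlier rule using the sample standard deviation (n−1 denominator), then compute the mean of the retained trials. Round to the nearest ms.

802 ms

n = 13, ΣRT = 10427, M = 802.077
Σ(x−M)² = 228826.92; s = √(228826.92/12) = 138.090
Cutoffs: 802.077 ± 2.5·138.090 → [456.9, 1147.3]
No RTs fall outside the cutoffs; all 13 retained. Mean = 10427/13 = 802.077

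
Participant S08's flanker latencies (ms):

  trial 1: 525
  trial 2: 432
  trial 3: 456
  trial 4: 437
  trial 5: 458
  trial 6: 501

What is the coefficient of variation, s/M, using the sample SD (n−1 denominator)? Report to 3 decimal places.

n = 6, Σ = 2809, M = 468.1667
Σ(x−M)² = 6838.833; s = √(6838.833/5) = 36.9833
CV = 36.9833 / 468.1667 = 0.07900

0.079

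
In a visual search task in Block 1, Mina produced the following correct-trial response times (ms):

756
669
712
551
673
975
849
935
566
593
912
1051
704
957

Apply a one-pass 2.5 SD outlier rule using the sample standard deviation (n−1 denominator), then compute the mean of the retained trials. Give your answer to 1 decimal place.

n = 14, ΣRT = 10903, M = 778.786
Σ(x−M)² = 356936.36; s = √(356936.36/13) = 165.700
Cutoffs: 778.786 ± 2.5·165.700 → [364.5, 1193.0]
No RTs fall outside the cutoffs; all 14 retained. Mean = 10903/14 = 778.786

778.8 ms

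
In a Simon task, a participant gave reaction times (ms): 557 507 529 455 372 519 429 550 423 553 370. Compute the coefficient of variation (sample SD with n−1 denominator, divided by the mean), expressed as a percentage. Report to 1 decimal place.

n = 11, Σ = 5264, M = 478.5455
Σ(x−M)² = 51024.727; s = √(51024.727/10) = 71.4316
CV = 71.4316 / 478.5455 = 0.14927 = 14.927%

14.9%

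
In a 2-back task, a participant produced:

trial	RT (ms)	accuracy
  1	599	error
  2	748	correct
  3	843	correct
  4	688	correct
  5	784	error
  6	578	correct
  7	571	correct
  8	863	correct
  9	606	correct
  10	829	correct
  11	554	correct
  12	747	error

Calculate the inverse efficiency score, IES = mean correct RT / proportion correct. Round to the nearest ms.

930 ms

Correct trials (n=9): 748, 843, 688, 578, 571, 863, 606, 829, 554
Mean correct RT = 6280/9 = 697.7778 ms
Proportion correct = 9/12
IES = 697.7778 / (9/12) = 930.370 ms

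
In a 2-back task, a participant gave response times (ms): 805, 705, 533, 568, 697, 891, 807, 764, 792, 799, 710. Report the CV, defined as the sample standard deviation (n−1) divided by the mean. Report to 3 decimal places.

n = 11, Σ = 8071, M = 733.7273
Σ(x−M)² = 114250.182; s = √(114250.182/10) = 106.8879
CV = 106.8879 / 733.7273 = 0.14568

0.146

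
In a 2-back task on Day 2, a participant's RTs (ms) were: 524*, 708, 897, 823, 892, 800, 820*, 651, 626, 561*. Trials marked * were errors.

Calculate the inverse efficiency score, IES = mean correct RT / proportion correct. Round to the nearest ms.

Correct trials (n=7): 708, 897, 823, 892, 800, 651, 626
Mean correct RT = 5397/7 = 771.0000 ms
Proportion correct = 7/10
IES = 771.0000 / (7/10) = 1101.429 ms

1101 ms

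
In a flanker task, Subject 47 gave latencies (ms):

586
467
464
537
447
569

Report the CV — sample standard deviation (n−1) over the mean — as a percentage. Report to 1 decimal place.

11.7%

n = 6, Σ = 3070, M = 511.6667
Σ(x−M)² = 17903.333; s = √(17903.333/5) = 59.8387
CV = 59.8387 / 511.6667 = 0.11695 = 11.695%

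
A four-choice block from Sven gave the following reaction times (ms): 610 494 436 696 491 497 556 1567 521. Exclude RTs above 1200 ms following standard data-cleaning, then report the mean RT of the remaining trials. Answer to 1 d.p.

Excluded: 1567
Retained (n=8): Σ = 4301
Mean = 4301/8 = 537.6250

537.6 ms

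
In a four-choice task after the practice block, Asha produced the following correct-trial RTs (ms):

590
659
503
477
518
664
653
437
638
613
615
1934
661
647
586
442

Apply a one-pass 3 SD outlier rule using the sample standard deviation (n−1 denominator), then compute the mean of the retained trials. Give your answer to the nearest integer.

n = 16, ΣRT = 10637, M = 664.812
Σ(x−M)² = 1813590.44; s = √(1813590.44/15) = 347.715
Cutoffs: 664.812 ± 3·347.715 → [-378.3, 1708.0]
Outside: 1934 → excluded.
Retained (n=15): Σ = 8703, mean = 8703/15 = 580.200

580 ms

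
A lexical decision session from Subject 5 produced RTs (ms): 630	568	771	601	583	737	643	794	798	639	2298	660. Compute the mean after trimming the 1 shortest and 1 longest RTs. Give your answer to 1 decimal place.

Sorted: 568, 583, 601, 630, 639, 643, 660, 737, 771, 794, 798, 2298
Drop lowest 1 (568) and highest 1 (2298)
Remaining (n=10): Σ = 6856, mean = 6856/10 = 685.600

685.6 ms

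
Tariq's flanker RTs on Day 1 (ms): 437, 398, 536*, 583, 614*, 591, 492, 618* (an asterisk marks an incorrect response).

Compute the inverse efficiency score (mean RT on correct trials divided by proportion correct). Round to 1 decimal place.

800.3 ms

Correct trials (n=5): 437, 398, 583, 591, 492
Mean correct RT = 2501/5 = 500.2000 ms
Proportion correct = 5/8
IES = 500.2000 / (5/8) = 800.320 ms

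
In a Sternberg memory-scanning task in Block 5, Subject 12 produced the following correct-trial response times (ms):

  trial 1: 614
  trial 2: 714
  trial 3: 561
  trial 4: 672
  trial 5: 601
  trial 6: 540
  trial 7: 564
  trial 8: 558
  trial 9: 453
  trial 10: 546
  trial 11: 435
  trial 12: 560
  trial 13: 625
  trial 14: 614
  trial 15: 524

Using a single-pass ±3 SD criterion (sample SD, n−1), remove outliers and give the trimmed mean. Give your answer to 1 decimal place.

572.1 ms

n = 15, ΣRT = 8581, M = 572.067
Σ(x−M)² = 74800.93; s = √(74800.93/14) = 73.095
Cutoffs: 572.067 ± 3·73.095 → [352.8, 791.4]
No RTs fall outside the cutoffs; all 15 retained. Mean = 8581/15 = 572.067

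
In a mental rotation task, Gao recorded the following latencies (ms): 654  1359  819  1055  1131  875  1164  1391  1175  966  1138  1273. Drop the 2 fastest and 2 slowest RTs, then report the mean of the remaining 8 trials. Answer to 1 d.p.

1097.1 ms

Sorted: 654, 819, 875, 966, 1055, 1131, 1138, 1164, 1175, 1273, 1359, 1391
Drop lowest 2 (654, 819) and highest 2 (1359, 1391)
Remaining (n=8): Σ = 8777, mean = 8777/8 = 1097.125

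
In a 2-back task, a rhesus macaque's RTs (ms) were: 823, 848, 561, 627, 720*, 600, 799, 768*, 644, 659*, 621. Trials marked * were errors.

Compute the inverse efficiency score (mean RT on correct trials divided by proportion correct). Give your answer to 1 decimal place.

949.3 ms

Correct trials (n=8): 823, 848, 561, 627, 600, 799, 644, 621
Mean correct RT = 5523/8 = 690.3750 ms
Proportion correct = 8/11
IES = 690.3750 / (8/11) = 949.266 ms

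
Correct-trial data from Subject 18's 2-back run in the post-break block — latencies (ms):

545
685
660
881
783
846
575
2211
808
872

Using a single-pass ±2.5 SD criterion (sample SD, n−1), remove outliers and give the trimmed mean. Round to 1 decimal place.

739.4 ms

n = 10, ΣRT = 8866, M = 886.600
Σ(x−M)² = 2078614.40; s = √(2078614.40/9) = 480.580
Cutoffs: 886.600 ± 2.5·480.580 → [-314.9, 2088.1]
Outside: 2211 → excluded.
Retained (n=9): Σ = 6655, mean = 6655/9 = 739.444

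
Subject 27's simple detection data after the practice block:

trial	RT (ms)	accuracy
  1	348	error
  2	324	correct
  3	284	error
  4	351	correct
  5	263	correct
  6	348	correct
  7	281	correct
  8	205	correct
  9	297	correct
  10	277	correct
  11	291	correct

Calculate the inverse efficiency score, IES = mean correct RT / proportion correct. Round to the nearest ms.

Correct trials (n=9): 324, 351, 263, 348, 281, 205, 297, 277, 291
Mean correct RT = 2637/9 = 293.0000 ms
Proportion correct = 9/11
IES = 293.0000 / (9/11) = 358.111 ms

358 ms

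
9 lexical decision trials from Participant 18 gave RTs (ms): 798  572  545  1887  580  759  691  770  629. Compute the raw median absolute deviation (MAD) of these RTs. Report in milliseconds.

107 ms

Sorted: 545, 572, 580, 629, 691, 759, 770, 798, 1887 → median = 691
|x − 691|: 107, 119, 146, 1196, 111, 68, 0, 79, 62
Sorted deviations: 0, 62, 68, 79, 107, 111, 119, 146, 1196 → MAD = 107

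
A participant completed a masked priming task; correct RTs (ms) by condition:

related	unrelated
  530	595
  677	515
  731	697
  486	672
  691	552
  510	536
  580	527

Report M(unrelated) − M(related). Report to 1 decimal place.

M(related) = 4205/7 = 600.714
M(unrelated) = 4094/7 = 584.857
Difference = 584.857 − 600.714 = -15.857 ms

-15.9 ms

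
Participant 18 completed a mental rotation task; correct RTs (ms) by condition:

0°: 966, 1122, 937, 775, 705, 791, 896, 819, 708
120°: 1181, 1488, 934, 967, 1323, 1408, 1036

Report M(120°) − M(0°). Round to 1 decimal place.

333.3 ms

M(0°) = 7719/9 = 857.667
M(120°) = 8337/7 = 1191.000
Difference = 1191.000 − 857.667 = 333.333 ms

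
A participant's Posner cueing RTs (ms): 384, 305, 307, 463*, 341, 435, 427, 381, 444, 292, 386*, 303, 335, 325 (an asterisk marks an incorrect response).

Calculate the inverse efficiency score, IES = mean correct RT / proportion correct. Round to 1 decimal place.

416.0 ms

Correct trials (n=12): 384, 305, 307, 341, 435, 427, 381, 444, 292, 303, 335, 325
Mean correct RT = 4279/12 = 356.5833 ms
Proportion correct = 12/14
IES = 356.5833 / (12/14) = 416.014 ms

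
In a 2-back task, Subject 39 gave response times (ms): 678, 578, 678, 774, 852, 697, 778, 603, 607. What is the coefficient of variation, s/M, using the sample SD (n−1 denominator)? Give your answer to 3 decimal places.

0.133

n = 9, Σ = 6245, M = 693.8889
Σ(x−M)² = 68246.889; s = √(68246.889/8) = 92.3627
CV = 92.3627 / 693.8889 = 0.13311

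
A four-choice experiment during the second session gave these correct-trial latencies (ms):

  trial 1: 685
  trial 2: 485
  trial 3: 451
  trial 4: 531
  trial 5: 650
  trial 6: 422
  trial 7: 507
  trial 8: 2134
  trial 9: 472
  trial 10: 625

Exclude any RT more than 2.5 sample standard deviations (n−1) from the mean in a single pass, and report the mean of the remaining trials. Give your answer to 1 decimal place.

536.4 ms

n = 10, ΣRT = 6962, M = 696.200
Σ(x−M)² = 2367865.60; s = √(2367865.60/9) = 512.929
Cutoffs: 696.200 ± 2.5·512.929 → [-586.1, 1978.5]
Outside: 2134 → excluded.
Retained (n=9): Σ = 4828, mean = 4828/9 = 536.444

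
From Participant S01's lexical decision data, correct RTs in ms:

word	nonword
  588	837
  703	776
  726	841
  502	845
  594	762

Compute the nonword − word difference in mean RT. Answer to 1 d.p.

M(word) = 3113/5 = 622.600
M(nonword) = 4061/5 = 812.200
Difference = 812.200 − 622.600 = 189.600 ms

189.6 ms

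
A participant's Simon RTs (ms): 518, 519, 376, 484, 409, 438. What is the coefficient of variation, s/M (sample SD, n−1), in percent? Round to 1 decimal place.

n = 6, Σ = 2744, M = 457.3333
Σ(x−M)² = 17519.333; s = √(17519.333/5) = 59.1935
CV = 59.1935 / 457.3333 = 0.12943 = 12.943%

12.9%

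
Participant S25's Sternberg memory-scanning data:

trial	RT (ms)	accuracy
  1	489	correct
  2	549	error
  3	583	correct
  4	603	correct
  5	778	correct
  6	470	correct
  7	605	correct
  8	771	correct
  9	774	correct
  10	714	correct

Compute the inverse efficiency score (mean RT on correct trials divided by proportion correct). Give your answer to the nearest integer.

714 ms

Correct trials (n=9): 489, 583, 603, 778, 470, 605, 771, 774, 714
Mean correct RT = 5787/9 = 643.0000 ms
Proportion correct = 9/10
IES = 643.0000 / (9/10) = 714.444 ms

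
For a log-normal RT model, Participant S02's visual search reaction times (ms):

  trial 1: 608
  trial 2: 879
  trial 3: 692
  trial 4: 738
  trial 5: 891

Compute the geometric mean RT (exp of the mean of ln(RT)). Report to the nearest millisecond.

754 ms

ln(RT): 6.4102, 6.7788, 6.5396, 6.6039, 6.7923
Mean ln(RT) = 33.1248/5 = 6.62497
Geometric mean = exp(6.62497) = 753.68 ms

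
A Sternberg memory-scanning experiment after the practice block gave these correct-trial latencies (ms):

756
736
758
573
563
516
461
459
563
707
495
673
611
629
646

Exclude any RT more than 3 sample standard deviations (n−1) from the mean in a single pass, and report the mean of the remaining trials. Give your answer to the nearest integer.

610 ms

n = 15, ΣRT = 9146, M = 609.733
Σ(x−M)² = 146980.93; s = √(146980.93/14) = 102.463
Cutoffs: 609.733 ± 3·102.463 → [302.3, 917.1]
No RTs fall outside the cutoffs; all 15 retained. Mean = 9146/15 = 609.733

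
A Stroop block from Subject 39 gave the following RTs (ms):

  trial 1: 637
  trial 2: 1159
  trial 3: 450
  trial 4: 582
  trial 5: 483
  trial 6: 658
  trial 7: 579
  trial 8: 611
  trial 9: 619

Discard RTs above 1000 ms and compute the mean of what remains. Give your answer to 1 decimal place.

Excluded: 1159
Retained (n=8): Σ = 4619
Mean = 4619/8 = 577.3750

577.4 ms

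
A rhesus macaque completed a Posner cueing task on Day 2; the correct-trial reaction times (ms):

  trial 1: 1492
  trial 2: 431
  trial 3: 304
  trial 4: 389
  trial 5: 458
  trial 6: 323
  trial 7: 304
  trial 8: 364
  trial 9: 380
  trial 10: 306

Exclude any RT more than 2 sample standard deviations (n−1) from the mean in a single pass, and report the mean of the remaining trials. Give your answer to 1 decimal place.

362.1 ms

n = 10, ΣRT = 4751, M = 475.100
Σ(x−M)² = 1175402.90; s = √(1175402.90/9) = 361.387
Cutoffs: 475.100 ± 2·361.387 → [-247.7, 1197.9]
Outside: 1492 → excluded.
Retained (n=9): Σ = 3259, mean = 3259/9 = 362.111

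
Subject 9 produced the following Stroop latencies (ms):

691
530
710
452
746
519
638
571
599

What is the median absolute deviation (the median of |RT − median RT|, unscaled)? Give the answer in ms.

Sorted: 452, 519, 530, 571, 599, 638, 691, 710, 746 → median = 599
|x − 599|: 92, 69, 111, 147, 147, 80, 39, 28, 0
Sorted deviations: 0, 28, 39, 69, 80, 92, 111, 147, 147 → MAD = 80

80 ms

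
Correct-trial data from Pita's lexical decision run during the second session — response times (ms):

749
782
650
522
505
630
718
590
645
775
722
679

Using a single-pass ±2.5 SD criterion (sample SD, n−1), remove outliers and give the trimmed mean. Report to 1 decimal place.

663.9 ms

n = 12, ΣRT = 7967, M = 663.917
Σ(x−M)² = 92608.92; s = √(92608.92/11) = 91.755
Cutoffs: 663.917 ± 2.5·91.755 → [434.5, 893.3]
No RTs fall outside the cutoffs; all 12 retained. Mean = 7967/12 = 663.917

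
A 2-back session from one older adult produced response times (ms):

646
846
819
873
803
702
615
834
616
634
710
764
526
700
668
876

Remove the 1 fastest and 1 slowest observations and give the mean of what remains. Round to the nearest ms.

Sorted: 526, 615, 616, 634, 646, 668, 700, 702, 710, 764, 803, 819, 834, 846, 873, 876
Drop lowest 1 (526) and highest 1 (876)
Remaining (n=14): Σ = 10230, mean = 10230/14 = 730.714

731 ms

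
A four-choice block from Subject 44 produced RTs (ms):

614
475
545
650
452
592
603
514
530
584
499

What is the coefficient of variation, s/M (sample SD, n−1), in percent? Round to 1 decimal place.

n = 11, Σ = 6058, M = 550.7273
Σ(x−M)² = 39370.182; s = √(39370.182/10) = 62.7457
CV = 62.7457 / 550.7273 = 0.11393 = 11.393%

11.4%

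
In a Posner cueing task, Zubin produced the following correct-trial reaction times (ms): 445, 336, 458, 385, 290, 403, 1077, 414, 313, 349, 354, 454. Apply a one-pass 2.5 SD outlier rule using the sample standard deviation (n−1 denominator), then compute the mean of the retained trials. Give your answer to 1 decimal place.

n = 12, ΣRT = 5278, M = 439.833
Σ(x−M)² = 476505.67; s = √(476505.67/11) = 208.131
Cutoffs: 439.833 ± 2.5·208.131 → [-80.5, 960.2]
Outside: 1077 → excluded.
Retained (n=11): Σ = 4201, mean = 4201/11 = 381.909

381.9 ms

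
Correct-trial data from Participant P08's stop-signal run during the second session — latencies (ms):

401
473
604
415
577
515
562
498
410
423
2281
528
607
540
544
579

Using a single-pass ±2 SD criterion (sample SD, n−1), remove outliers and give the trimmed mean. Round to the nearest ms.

512 ms

n = 16, ΣRT = 9957, M = 622.312
Σ(x−M)² = 3007207.44; s = √(3007207.44/15) = 447.750
Cutoffs: 622.312 ± 2·447.750 → [-273.2, 1517.8]
Outside: 2281 → excluded.
Retained (n=15): Σ = 7676, mean = 7676/15 = 511.733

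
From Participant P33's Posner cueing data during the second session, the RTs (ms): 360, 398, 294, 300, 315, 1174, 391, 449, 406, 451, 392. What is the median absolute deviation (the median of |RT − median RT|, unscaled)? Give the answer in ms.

Sorted: 294, 300, 315, 360, 391, 392, 398, 406, 449, 451, 1174 → median = 392
|x − 392|: 32, 6, 98, 92, 77, 782, 1, 57, 14, 59, 0
Sorted deviations: 0, 1, 6, 14, 32, 57, 59, 77, 92, 98, 782 → MAD = 57

57 ms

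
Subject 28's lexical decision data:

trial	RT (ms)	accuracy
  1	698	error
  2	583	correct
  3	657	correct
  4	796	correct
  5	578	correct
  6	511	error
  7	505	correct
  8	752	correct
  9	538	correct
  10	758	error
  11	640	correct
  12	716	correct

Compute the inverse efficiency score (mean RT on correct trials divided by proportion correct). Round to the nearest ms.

Correct trials (n=9): 583, 657, 796, 578, 505, 752, 538, 640, 716
Mean correct RT = 5765/9 = 640.5556 ms
Proportion correct = 9/12
IES = 640.5556 / (9/12) = 854.074 ms

854 ms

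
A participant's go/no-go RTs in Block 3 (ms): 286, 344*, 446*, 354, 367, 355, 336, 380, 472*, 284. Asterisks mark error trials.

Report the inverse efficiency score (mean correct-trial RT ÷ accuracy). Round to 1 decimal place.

482.0 ms

Correct trials (n=7): 286, 354, 367, 355, 336, 380, 284
Mean correct RT = 2362/7 = 337.4286 ms
Proportion correct = 7/10
IES = 337.4286 / (7/10) = 482.041 ms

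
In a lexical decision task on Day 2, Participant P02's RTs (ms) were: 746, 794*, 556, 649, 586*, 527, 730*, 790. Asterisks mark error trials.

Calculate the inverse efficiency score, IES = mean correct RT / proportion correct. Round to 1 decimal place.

Correct trials (n=5): 746, 556, 649, 527, 790
Mean correct RT = 3268/5 = 653.6000 ms
Proportion correct = 5/8
IES = 653.6000 / (5/8) = 1045.760 ms

1045.8 ms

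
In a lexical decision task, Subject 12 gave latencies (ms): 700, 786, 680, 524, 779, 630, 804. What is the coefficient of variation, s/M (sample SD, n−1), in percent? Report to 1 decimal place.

n = 7, Σ = 4903, M = 700.4286
Σ(x−M)² = 60727.714; s = √(60727.714/6) = 100.6046
CV = 100.6046 / 700.4286 = 0.14363 = 14.363%

14.4%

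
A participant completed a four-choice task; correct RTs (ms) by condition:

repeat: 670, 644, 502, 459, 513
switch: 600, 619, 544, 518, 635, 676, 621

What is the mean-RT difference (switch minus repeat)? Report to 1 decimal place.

44.3 ms

M(repeat) = 2788/5 = 557.600
M(switch) = 4213/7 = 601.857
Difference = 601.857 − 557.600 = 44.257 ms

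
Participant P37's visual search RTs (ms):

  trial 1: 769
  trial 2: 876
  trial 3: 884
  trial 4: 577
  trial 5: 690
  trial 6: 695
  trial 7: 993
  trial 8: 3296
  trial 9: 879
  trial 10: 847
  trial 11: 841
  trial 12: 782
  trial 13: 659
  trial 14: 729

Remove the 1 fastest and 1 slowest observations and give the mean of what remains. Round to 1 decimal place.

Sorted: 577, 659, 690, 695, 729, 769, 782, 841, 847, 876, 879, 884, 993, 3296
Drop lowest 1 (577) and highest 1 (3296)
Remaining (n=12): Σ = 9644, mean = 9644/12 = 803.667

803.7 ms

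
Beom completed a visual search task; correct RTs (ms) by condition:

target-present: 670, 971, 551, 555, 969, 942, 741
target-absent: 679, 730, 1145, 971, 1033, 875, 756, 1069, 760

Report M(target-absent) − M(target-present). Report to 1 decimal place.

M(target-present) = 5399/7 = 771.286
M(target-absent) = 8018/9 = 890.889
Difference = 890.889 − 771.286 = 119.603 ms

119.6 ms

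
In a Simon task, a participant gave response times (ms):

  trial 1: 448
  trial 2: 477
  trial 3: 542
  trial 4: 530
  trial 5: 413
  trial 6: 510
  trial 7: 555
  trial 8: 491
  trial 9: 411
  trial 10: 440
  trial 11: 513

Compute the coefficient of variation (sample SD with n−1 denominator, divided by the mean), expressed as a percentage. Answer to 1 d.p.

n = 11, Σ = 5330, M = 484.5455
Σ(x−M)² = 25734.727; s = √(25734.727/10) = 50.7294
CV = 50.7294 / 484.5455 = 0.10469 = 10.469%

10.5%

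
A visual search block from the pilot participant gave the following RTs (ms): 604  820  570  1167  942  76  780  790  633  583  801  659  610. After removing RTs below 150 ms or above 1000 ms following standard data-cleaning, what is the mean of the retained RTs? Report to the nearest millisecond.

Excluded: 76, 1167
Retained (n=11): Σ = 7792
Mean = 7792/11 = 708.3636

708 ms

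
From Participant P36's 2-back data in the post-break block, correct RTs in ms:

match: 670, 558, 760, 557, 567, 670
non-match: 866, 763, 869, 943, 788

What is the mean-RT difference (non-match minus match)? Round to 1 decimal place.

M(match) = 3782/6 = 630.333
M(non-match) = 4229/5 = 845.800
Difference = 845.800 − 630.333 = 215.467 ms

215.5 ms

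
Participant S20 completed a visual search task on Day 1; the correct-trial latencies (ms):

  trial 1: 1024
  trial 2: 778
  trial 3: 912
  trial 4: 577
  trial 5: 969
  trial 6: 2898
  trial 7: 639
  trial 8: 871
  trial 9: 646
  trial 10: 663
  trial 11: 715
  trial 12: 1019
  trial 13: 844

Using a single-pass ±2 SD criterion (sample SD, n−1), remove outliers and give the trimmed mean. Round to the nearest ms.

805 ms

n = 13, ΣRT = 12555, M = 965.769
Σ(x−M)² = 4316434.31; s = √(4316434.31/12) = 599.752
Cutoffs: 965.769 ± 2·599.752 → [-233.7, 2165.3]
Outside: 2898 → excluded.
Retained (n=12): Σ = 9657, mean = 9657/12 = 804.750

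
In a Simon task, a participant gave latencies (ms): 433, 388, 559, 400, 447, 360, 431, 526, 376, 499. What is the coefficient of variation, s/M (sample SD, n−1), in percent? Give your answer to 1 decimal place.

n = 10, Σ = 4419, M = 441.9000
Σ(x−M)² = 39980.900; s = √(39980.900/9) = 66.6507
CV = 66.6507 / 441.9000 = 0.15083 = 15.083%

15.1%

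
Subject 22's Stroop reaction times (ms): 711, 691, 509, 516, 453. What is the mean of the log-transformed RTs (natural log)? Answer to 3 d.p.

ln(RT): 6.5667, 6.5381, 6.2324, 6.2461, 6.1159
Σ ln(RT) = 31.6993
Mean = 31.6993/5 = 6.33985

6.340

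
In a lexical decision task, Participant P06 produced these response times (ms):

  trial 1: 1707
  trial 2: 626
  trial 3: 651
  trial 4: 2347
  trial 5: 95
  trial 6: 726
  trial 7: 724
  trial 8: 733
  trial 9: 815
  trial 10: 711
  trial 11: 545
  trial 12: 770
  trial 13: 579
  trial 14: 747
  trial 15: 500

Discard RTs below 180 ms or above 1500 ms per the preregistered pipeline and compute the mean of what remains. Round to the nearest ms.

Excluded: 95, 1707, 2347
Retained (n=12): Σ = 8127
Mean = 8127/12 = 677.2500

677 ms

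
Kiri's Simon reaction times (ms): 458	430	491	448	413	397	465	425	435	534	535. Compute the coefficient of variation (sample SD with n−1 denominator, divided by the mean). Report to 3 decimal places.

0.100

n = 11, Σ = 5031, M = 457.3636
Σ(x−M)² = 21086.545; s = √(21086.545/10) = 45.9201
CV = 45.9201 / 457.3636 = 0.10040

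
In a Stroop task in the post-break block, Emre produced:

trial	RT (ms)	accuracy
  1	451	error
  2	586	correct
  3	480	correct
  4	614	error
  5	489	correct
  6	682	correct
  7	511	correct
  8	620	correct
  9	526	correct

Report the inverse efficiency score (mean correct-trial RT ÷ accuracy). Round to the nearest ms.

Correct trials (n=7): 586, 480, 489, 682, 511, 620, 526
Mean correct RT = 3894/7 = 556.2857 ms
Proportion correct = 7/9
IES = 556.2857 / (7/9) = 715.224 ms

715 ms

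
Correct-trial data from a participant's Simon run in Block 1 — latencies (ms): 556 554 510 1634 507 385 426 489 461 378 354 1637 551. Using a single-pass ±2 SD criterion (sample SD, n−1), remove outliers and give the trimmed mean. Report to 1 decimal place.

470.1 ms

n = 13, ΣRT = 8442, M = 649.385
Σ(x−M)² = 2353965.08; s = √(2353965.08/12) = 442.904
Cutoffs: 649.385 ± 2·442.904 → [-236.4, 1535.2]
Outside: 1634, 1637 → excluded.
Retained (n=11): Σ = 5171, mean = 5171/11 = 470.091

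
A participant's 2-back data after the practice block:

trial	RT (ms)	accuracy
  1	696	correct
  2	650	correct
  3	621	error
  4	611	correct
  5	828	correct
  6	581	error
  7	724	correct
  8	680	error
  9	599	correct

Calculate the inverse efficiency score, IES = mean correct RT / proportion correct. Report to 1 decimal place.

1027.0 ms

Correct trials (n=6): 696, 650, 611, 828, 724, 599
Mean correct RT = 4108/6 = 684.6667 ms
Proportion correct = 6/9
IES = 684.6667 / (6/9) = 1027.000 ms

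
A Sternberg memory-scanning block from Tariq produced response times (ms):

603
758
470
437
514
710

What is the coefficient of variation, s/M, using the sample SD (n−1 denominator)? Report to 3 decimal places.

n = 6, Σ = 3492, M = 582.0000
Σ(x−M)² = 85994.000; s = √(85994.000/5) = 131.1442
CV = 131.1442 / 582.0000 = 0.22533

0.225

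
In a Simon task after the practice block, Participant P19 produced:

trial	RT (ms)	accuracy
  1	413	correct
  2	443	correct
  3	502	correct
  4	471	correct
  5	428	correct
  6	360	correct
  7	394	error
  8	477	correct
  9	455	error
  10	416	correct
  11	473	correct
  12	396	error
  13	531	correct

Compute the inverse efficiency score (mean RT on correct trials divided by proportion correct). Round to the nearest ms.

587 ms

Correct trials (n=10): 413, 443, 502, 471, 428, 360, 477, 416, 473, 531
Mean correct RT = 4514/10 = 451.4000 ms
Proportion correct = 10/13
IES = 451.4000 / (10/13) = 586.820 ms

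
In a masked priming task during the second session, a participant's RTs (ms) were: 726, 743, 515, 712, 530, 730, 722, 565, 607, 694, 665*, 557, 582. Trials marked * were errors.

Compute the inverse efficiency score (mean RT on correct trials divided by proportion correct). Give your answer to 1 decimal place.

Correct trials (n=12): 726, 743, 515, 712, 530, 730, 722, 565, 607, 694, 557, 582
Mean correct RT = 7683/12 = 640.2500 ms
Proportion correct = 12/13
IES = 640.2500 / (12/13) = 693.604 ms

693.6 ms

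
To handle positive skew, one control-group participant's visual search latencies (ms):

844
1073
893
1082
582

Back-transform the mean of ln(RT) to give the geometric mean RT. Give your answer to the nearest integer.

ln(RT): 6.7382, 6.9782, 6.7946, 6.9866, 6.3665
Mean ln(RT) = 33.8640/5 = 6.77280
Geometric mean = exp(6.77280) = 873.75 ms

874 ms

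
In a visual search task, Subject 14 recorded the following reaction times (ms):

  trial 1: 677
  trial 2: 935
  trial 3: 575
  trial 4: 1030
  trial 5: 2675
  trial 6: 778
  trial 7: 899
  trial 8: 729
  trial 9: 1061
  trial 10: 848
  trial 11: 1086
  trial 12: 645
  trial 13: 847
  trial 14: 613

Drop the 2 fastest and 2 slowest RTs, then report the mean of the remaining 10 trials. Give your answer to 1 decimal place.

844.9 ms

Sorted: 575, 613, 645, 677, 729, 778, 847, 848, 899, 935, 1030, 1061, 1086, 2675
Drop lowest 2 (575, 613) and highest 2 (1086, 2675)
Remaining (n=10): Σ = 8449, mean = 8449/10 = 844.900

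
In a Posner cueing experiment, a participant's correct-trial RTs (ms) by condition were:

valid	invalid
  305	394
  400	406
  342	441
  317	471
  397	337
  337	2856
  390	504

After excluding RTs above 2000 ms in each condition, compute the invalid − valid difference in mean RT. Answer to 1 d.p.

70.1 ms

invalid: exclude 2856
M(valid) = 2488/7 = 355.429
M(invalid) = 2553/6 = 425.500
Difference = 425.500 − 355.429 = 70.071 ms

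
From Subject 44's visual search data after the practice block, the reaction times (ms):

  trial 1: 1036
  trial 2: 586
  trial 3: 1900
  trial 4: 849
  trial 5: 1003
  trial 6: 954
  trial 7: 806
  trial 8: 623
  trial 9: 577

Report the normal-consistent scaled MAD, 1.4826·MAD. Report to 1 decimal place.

Sorted: 577, 586, 623, 806, 849, 954, 1003, 1036, 1900 → median = 849
|x − 849| sorted: 0, 43, 105, 154, 187, 226, 263, 272, 1051 → MAD = 187
Robust SD ≈ 1.4826 × 187 = 277.246

277.2 ms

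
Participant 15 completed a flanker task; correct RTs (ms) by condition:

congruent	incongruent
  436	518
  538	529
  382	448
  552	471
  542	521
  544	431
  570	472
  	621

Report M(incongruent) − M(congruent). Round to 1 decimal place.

M(congruent) = 3564/7 = 509.143
M(incongruent) = 4011/8 = 501.375
Difference = 501.375 − 509.143 = -7.768 ms

-7.8 ms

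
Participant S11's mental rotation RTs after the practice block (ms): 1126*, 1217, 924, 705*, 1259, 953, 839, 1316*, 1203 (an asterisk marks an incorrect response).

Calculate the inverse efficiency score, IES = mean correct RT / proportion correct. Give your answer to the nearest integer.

1599 ms

Correct trials (n=6): 1217, 924, 1259, 953, 839, 1203
Mean correct RT = 6395/6 = 1065.8333 ms
Proportion correct = 6/9
IES = 1065.8333 / (6/9) = 1598.750 ms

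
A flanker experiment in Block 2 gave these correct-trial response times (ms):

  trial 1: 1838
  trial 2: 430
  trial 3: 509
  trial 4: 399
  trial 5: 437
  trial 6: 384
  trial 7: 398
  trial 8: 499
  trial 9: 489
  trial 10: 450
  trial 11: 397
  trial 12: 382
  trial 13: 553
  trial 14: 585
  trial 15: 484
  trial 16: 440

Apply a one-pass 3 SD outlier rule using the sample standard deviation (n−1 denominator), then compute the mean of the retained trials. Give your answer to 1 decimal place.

455.7 ms

n = 16, ΣRT = 8674, M = 542.125
Σ(x−M)² = 1845907.75; s = √(1845907.75/15) = 350.800
Cutoffs: 542.125 ± 3·350.800 → [-510.3, 1594.5]
Outside: 1838 → excluded.
Retained (n=15): Σ = 6836, mean = 6836/15 = 455.733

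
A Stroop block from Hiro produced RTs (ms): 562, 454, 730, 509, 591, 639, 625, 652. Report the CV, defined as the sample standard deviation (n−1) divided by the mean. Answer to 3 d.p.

0.146

n = 8, Σ = 4762, M = 595.2500
Σ(x−M)² = 52691.500; s = √(52691.500/7) = 86.7603
CV = 86.7603 / 595.2500 = 0.14575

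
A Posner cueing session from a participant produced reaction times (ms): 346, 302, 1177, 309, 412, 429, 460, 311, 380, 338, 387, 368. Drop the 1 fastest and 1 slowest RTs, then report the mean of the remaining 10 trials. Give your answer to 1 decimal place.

374.0 ms

Sorted: 302, 309, 311, 338, 346, 368, 380, 387, 412, 429, 460, 1177
Drop lowest 1 (302) and highest 1 (1177)
Remaining (n=10): Σ = 3740, mean = 3740/10 = 374.000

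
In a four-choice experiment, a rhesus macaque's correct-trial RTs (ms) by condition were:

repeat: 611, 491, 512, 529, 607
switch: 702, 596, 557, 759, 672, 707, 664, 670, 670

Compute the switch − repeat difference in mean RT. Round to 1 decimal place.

116.3 ms

M(repeat) = 2750/5 = 550.000
M(switch) = 5997/9 = 666.333
Difference = 666.333 − 550.000 = 116.333 ms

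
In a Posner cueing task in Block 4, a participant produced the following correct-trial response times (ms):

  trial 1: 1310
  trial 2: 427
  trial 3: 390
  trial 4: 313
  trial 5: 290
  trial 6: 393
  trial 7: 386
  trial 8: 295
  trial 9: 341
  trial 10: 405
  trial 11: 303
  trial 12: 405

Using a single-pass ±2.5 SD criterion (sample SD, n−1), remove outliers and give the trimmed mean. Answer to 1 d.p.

358.9 ms

n = 12, ΣRT = 5258, M = 438.167
Σ(x−M)² = 855327.67; s = √(855327.67/11) = 278.850
Cutoffs: 438.167 ± 2.5·278.850 → [-259.0, 1135.3]
Outside: 1310 → excluded.
Retained (n=11): Σ = 3948, mean = 3948/11 = 358.909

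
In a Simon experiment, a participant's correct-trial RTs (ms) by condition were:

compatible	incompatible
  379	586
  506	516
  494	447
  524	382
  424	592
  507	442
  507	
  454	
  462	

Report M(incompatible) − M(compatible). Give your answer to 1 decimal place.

21.2 ms

M(compatible) = 4257/9 = 473.000
M(incompatible) = 2965/6 = 494.167
Difference = 494.167 − 473.000 = 21.167 ms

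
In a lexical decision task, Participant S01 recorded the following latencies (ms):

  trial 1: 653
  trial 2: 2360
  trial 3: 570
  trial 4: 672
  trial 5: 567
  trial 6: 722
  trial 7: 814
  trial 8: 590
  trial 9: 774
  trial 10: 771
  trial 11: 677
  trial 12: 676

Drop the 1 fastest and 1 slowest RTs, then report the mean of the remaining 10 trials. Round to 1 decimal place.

691.9 ms

Sorted: 567, 570, 590, 653, 672, 676, 677, 722, 771, 774, 814, 2360
Drop lowest 1 (567) and highest 1 (2360)
Remaining (n=10): Σ = 6919, mean = 6919/10 = 691.900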